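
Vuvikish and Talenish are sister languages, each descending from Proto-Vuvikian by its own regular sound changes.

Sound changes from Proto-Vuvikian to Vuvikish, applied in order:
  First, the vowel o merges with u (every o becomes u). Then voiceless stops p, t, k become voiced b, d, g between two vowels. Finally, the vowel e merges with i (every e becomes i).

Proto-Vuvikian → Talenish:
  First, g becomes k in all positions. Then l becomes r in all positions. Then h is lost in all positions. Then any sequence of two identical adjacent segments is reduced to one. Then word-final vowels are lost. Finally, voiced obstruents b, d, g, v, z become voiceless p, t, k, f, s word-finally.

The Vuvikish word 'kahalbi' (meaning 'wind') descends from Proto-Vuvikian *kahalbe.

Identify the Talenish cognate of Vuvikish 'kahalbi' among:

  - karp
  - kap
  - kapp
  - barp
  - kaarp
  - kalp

Talenish: *kahalbe
  kahalbe (rule 1 does not apply)
  kahalbe → kaharbe   [unconditioned shift]
  kaharbe → kaarbe   [h-loss]
  kaarbe → karbe   [degemination]
  karbe → karb   [apocope]
  karb → karp   [final devoicing]
  giving Talenish karp.

karp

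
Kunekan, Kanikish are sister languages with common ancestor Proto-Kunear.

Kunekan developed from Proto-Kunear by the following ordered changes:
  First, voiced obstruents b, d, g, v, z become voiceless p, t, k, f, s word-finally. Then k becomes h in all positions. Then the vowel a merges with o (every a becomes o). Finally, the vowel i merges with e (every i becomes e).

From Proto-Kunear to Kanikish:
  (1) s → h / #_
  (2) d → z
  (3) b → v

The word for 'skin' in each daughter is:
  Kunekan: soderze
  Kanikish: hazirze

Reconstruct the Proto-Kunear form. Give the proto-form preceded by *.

*sadirze

Position 2: Kunekan has o, Kanikish has a. Kanikish preserves a here (none of its changes turn any other segment into a), so the proto-segment is *a.
Position 4: Kunekan has e, Kanikish has i. Kanikish preserves i here (none of its changes turn any other segment into i), so the proto-segment is *i.
Position 1: Kunekan has s, Kanikish has h. Taking the neighbouring segments as reconstructed: Kunekan s can only go back to *s; Kanikish h could go back to *s or *h — the one source consistent with every daughter is *s.
This points to *sadirze. Verify forward in each daughter:
Kunekan: start from *sadirze.
  rule 1: no change — sadirze
  rule 2: no change — sadirze
  rule 3 (vowel merger): sadirze → sodirze
  rule 4 (vowel merger): sodirze → soderze
  ⇒ Kunekan soderze
Kanikish: start from *sadirze.
  rule 1 (debuccalisation): sadirze → hadirze
  rule 2 (unconditioned shift): hadirze → hazirze
  rule 3: no change — hazirze
  ⇒ Kanikish hazirze
*sadirze is the unique common source.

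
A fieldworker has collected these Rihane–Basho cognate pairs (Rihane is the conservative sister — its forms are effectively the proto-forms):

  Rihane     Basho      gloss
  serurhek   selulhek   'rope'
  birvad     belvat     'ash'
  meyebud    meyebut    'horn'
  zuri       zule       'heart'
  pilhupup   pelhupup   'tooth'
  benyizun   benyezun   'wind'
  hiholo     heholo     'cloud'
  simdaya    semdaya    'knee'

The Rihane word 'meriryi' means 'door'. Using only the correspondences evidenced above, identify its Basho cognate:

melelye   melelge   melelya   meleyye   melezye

zuri ~ zule — Rihane r corresponds to Basho l between vowels (before a front vowel).
birvad ~ belvat — Rihane i corresponds to Basho e after a consonant, before r.
serurhek ~ selulhek — Rihane r corresponds to Basho l after a vowel, before a consonant other than r, m, n, p, b, f, v.
zuri ~ zule — Rihane i corresponds to Basho e word-finally.
Applying these to Rihane 'meriryi':
  meriryi → meliryi   (r→l between vowels (before a front vowel))
  meliryi → meleryi   (i→e after a consonant, before r)
  meleryi → melelyi   (r→l after a vowel, before a consonant other than r, m, n, p, b, f, v)
  melelyi → melelye   (i→e word-finally)
So the Basho cognate is 'melelye'.

melelye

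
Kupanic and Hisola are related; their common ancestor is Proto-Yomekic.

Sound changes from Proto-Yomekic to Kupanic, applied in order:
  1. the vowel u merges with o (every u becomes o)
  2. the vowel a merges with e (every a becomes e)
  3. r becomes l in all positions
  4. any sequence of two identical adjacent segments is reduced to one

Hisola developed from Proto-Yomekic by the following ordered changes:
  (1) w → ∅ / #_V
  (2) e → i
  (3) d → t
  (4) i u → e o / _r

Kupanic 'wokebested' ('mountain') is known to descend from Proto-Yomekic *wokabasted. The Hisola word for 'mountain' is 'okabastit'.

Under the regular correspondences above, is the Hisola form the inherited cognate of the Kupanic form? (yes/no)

yes

Derive the expected Hisola reflex of *wokabasted:
Hisola: *wokabasted
  wokabasted → okabasted   [glide loss]
  okabasted → okabastid   [vowel merger]
  okabastid → okabastit   [unconditioned shift]
  okabastit (rule 4 does not apply)
  giving Hisola okabastit.
Hisola 'okabastit' matches the regular reflex exactly, so the pair is cognate.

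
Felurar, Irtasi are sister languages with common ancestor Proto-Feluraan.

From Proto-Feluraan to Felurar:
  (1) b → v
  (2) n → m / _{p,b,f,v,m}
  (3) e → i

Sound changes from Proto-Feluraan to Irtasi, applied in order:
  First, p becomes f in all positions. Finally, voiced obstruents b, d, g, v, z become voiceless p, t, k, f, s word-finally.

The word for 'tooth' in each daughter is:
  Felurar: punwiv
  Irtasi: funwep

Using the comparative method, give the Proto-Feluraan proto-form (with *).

Position 5: Felurar has i, Irtasi has e. Irtasi preserves e here (none of its changes turn any other segment into e), so the proto-segment is *e.
Position 6: Felurar has v, Irtasi has p. In Irtasi, p can only continue *b, so the proto-segment is *b.
This points to *punweb. Verify forward in each daughter:
Felurar: *punweb
  punweb → punwev   [unconditioned shift]
  punwev (rule 2 does not apply)
  punwev → punwiv   [vowel merger]
  giving Felurar punwiv.
Irtasi: start from *punweb.
  rule 1 (unconditioned shift): punweb → funweb
  rule 2 (final devoicing): funweb → funwep
  ⇒ Irtasi funwep
No other proto-form is consistent with every reflex, so the reconstruction is *punweb.

*punweb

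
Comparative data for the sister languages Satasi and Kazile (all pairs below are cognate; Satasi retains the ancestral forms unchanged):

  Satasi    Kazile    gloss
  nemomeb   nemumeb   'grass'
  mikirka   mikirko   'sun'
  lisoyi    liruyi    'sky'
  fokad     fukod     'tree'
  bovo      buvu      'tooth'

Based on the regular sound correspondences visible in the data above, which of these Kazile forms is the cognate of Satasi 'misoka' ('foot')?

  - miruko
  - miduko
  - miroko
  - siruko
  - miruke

miruko

lisoyi ~ liruyi — Satasi s corresponds to Kazile r between vowels (before a back vowel).
lisoyi ~ liruyi, fokad ~ fukod — Satasi o corresponds to Kazile u after a consonant, before a consonant other than r, m, n, p, b, f, v.
mikirka ~ mikirko — Satasi a corresponds to Kazile o word-finally.
Applying these to Satasi 'misoka':
  misoka → miroka   (s→r between vowels (before a back vowel))
  miroka → miruka   (o→u after a consonant, before a consonant other than r, m, n, p, b, f, v)
  miruka → miruko   (a→o word-finally)
So the Kazile cognate is 'miruko'.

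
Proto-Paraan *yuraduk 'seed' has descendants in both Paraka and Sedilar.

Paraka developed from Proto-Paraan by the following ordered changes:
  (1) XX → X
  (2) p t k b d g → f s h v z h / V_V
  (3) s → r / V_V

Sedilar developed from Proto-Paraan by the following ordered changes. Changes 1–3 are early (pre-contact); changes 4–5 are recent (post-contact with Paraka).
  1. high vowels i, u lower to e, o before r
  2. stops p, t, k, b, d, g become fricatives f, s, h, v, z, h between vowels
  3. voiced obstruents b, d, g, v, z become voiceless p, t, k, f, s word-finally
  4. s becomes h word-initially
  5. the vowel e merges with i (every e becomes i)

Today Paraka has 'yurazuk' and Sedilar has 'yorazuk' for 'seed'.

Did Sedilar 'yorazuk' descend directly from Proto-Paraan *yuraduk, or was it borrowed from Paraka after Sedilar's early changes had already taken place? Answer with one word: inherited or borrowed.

If inherited, *yuraduk would pass through all of Sedilar's changes:
Sedilar: start from *yuraduk.
  rule 1 (pre-rhotic lowering): yuraduk → yoraduk
  rule 2 (intervocalic lenition): yoraduk → yorazuk
  rule 3: no change — yorazuk
  rule 4: no change — yorazuk
  rule 5: no change — yorazuk
  ⇒ Sedilar yorazuk
If borrowed from Paraka 'yurazuk' after the early changes, it would undergo only the recent ones:
  rule 4 (debuccalisation): no change (yurazuk)
  rule 5 (vowel merger): no change (yurazuk)
  ⇒ as a loan: yurazuk
Sedilar 'yorazuk' matches the inherited outcome exactly, so it is an inherited cognate, not a loan.

inherited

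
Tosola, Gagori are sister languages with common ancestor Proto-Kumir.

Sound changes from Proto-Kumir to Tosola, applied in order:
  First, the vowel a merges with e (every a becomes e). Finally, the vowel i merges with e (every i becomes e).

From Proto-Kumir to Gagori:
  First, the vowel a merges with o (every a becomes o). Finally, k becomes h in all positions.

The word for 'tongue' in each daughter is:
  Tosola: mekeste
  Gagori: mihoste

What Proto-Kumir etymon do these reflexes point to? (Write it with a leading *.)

*mikaste

Position 3: Tosola has k, Gagori has h. Tosola preserves k here (none of its changes turn any other segment into k), so the proto-segment is *k.
Position 4: Tosola has e, Gagori has o. Taking the neighbouring segments as reconstructed: Tosola e could go back to *a or *e or *i; Gagori o could go back to *a or *o — the one source consistent with every daughter is *a.
This points to *mikaste. Verify forward in each daughter:
Tosola: *mikaste
  mikaste → mikeste   [vowel merger]
  mikeste → mekeste   [vowel merger]
  giving Tosola mekeste.
Gagori: *mikaste
  mikaste → mikoste   [vowel merger]
  mikoste → mihoste   [unconditioned shift]
  giving Gagori mihoste.
No other proto-form is consistent with every reflex, so the reconstruction is *mikaste.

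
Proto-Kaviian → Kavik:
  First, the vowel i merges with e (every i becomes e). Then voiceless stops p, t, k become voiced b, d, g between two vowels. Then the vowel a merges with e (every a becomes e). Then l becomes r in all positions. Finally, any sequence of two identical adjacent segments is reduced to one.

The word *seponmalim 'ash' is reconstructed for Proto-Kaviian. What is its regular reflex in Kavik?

sebonmerem

Kavik: *seponmalim > seponmalem > sebonmalem > sebonmelem > sebonmerem  (by vowel merger, intervocalic voicing, vowel merger, unconditioned shift)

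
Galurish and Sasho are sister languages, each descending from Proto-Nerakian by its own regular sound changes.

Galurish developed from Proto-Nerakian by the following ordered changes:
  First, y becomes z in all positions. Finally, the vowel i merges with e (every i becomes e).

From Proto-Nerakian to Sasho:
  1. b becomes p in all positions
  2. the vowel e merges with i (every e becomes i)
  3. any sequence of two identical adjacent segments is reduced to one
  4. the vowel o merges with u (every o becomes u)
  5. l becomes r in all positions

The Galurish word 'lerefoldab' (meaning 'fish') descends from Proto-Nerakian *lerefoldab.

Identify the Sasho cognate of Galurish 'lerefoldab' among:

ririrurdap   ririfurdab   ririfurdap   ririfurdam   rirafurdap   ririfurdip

ririfurdap

Sasho: *lerefoldab > lerefoldap > lirifoldap > lirifuldap > ririfurdap  (by unconditioned shift, vowel merger, vowel merger, unconditioned shift)
Only 'ririfurdap' matches the regular Sasho development of *lerefoldab.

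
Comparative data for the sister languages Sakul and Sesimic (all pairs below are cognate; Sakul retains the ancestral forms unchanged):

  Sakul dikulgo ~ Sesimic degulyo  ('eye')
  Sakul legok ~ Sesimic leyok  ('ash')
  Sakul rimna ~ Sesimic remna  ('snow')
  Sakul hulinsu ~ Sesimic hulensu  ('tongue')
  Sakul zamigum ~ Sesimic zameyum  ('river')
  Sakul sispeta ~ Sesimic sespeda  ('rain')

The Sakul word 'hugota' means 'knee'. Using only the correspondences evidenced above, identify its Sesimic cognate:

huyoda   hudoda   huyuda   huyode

legok ~ leyok — Sakul g corresponds to Sesimic y between vowels (before a back vowel).
sispeta ~ sespeda — Sakul t corresponds to Sesimic d between vowels (before a back vowel).
Applying these to Sakul 'hugota':
  hugota → huyota   (g→y between vowels (before a back vowel))
  huyota → huyoda   (t→d between vowels (before a back vowel))
So the Sesimic cognate is 'huyoda'.

huyoda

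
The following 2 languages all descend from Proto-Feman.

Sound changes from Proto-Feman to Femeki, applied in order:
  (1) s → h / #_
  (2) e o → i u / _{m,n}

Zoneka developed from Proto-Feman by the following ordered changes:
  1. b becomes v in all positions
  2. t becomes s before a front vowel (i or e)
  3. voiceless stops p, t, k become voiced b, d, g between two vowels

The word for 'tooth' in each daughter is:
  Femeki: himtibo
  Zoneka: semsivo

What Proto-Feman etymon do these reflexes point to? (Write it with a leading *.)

Position 4: Femeki has t, Zoneka has s. Femeki preserves t here (none of its changes turn any other segment into t), so the proto-segment is *t.
Position 6: Femeki has b, Zoneka has v. Femeki preserves b here (none of its changes turn any other segment into b), so the proto-segment is *b.
Continuing position by position gives *semtibo; check it forward:
Femeki: *semtibo
  semtibo → hemtibo   [debuccalisation]
  hemtibo → himtibo   [pre-nasal raising]
  giving Femeki himtibo.
Zoneka: *semtibo
  semtibo → semtivo   [unconditioned shift]
  semtivo → semsivo   [palatalisation]
  semsivo (rule 3 does not apply)
  giving Zoneka semsivo.
Only *semtibo yields all of Femeki himtibo, Zoneka semsivo.

*semtibo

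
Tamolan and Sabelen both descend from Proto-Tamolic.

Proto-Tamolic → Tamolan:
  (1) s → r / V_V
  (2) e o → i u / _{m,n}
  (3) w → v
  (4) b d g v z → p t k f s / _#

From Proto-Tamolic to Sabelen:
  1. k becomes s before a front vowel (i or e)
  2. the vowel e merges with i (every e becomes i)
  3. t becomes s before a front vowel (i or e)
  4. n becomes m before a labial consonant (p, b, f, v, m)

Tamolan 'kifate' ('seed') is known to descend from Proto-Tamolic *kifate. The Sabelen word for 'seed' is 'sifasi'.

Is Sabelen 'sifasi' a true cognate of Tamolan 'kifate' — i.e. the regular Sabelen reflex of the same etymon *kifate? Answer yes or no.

yes

Derive the expected Sabelen reflex of *kifate:
Sabelen: *kifate > sifate > sifati > sifasi  (by palatalisation, vowel merger, palatalisation)
Sabelen 'sifasi' matches the regular reflex exactly, so the pair is cognate.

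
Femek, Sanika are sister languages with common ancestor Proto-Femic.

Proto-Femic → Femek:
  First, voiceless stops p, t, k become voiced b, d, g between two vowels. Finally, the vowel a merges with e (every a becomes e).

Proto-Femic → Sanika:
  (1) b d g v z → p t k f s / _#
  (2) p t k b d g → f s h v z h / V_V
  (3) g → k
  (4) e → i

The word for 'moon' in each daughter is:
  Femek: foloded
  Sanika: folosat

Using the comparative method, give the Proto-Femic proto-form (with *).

*folotad

Position 5: Femek has d, Sanika has s. Taking the neighbouring segments as reconstructed: Femek d could go back to *t or *d; Sanika s could go back to *t or *s — the one source consistent with every daughter is *t.
Position 7: Femek has d, Sanika has t. Taking the neighbouring segments as reconstructed: Femek d can only go back to *d; Sanika t could go back to *t or *d — the one source consistent with every daughter is *d.
Continuing position by position gives *folotad; check it forward:
Femek: *folotad > folodad > foloded  (by intervocalic voicing, vowel merger)
Sanika: start from *folotad.
  rule 1 (final devoicing): folotad → folotat
  rule 2 (intervocalic lenition): folotat → folosat
  rule 3: no change — folosat
  rule 4: no change — folosat
  ⇒ Sanika folosat
*folotad is the unique common source.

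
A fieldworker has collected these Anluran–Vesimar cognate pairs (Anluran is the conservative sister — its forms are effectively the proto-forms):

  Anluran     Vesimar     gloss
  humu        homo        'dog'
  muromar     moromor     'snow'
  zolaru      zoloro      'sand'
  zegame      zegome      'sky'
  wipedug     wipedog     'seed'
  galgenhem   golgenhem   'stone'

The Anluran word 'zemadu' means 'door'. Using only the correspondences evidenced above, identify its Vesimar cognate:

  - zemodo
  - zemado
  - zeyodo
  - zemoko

galgenhem ~ golgenhem — Anluran a corresponds to Vesimar o after a consonant, before a consonant other than r, m, n, p, b, f, v.
humu ~ homo, zolaru ~ zoloro — Anluran u corresponds to Vesimar o word-finally.
Applying these to Anluran 'zemadu':
  zemadu → zemodu   (a→o after a consonant, before a consonant other than r, m, n, p, b, f, v)
  zemodu → zemodo   (u→o word-finally)
So the Vesimar cognate is 'zemodo'.

zemodo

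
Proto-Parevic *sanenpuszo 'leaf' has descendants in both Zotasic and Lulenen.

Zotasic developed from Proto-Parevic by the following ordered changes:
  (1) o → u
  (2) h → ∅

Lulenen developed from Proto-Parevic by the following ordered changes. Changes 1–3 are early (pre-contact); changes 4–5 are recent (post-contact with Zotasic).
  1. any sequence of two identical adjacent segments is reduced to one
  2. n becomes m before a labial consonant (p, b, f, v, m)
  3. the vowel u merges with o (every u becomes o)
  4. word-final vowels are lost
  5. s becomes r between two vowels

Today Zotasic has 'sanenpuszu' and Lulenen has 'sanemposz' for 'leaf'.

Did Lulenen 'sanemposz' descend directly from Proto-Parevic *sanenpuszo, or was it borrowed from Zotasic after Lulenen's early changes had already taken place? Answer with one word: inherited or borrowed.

If inherited, *sanenpuszo would pass through all of Lulenen's changes:
Lulenen: *sanenpuszo > sanempuszo > sanemposzo > sanemposz  (by nasal place assimilation, vowel merger, apocope)
If borrowed from Zotasic 'sanenpuszu' after the early changes, it would undergo only the recent ones:
  rule 4 (apocope): sanenpuszu → sanenpusz
  rule 5 (rhotacism): no change (sanenpusz)
  ⇒ as a loan: sanenpusz
Lulenen 'sanemposz' matches the inherited outcome exactly, so it is an inherited cognate, not a loan.

inherited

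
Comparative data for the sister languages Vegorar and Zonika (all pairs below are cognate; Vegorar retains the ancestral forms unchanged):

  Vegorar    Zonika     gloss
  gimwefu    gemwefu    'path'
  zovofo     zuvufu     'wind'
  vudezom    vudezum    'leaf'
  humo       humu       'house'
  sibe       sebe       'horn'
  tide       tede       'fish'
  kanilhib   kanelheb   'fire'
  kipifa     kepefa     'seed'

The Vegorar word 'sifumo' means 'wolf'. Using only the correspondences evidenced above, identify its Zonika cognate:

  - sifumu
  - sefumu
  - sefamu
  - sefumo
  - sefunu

kipifa ~ kepefa — Vegorar i corresponds to Zonika e after a consonant, before a labial obstruent.
zovofo ~ zuvufu, humo ~ humu — Vegorar o corresponds to Zonika u word-finally.
Applying these to Vegorar 'sifumo':
  sifumo → sefumo   (i→e after a consonant, before a labial obstruent)
  sefumo → sefumu   (o→u word-finally)
So the Zonika cognate is 'sefumu'.

sefumu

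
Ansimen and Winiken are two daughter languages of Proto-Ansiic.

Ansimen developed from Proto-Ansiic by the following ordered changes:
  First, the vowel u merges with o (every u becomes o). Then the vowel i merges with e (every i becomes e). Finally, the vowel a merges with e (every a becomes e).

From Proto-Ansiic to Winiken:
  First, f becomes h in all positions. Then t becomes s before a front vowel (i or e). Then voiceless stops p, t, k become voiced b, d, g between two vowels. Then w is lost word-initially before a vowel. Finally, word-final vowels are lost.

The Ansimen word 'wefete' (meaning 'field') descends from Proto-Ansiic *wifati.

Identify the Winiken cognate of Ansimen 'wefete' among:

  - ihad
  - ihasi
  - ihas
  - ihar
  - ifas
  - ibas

Winiken: *wifati > wihati > wihasi > ihasi > ihas  (by unconditioned shift, palatalisation, glide loss, apocope)

ihas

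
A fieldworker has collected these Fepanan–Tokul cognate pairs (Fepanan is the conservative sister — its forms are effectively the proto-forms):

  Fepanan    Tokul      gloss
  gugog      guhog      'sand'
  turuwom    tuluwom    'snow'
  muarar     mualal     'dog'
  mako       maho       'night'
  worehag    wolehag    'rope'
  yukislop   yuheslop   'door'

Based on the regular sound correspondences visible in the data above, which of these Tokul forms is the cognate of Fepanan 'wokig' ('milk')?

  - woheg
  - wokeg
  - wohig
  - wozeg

yukislop ~ yuheslop — Fepanan k corresponds to Tokul h between vowels (before a front vowel).
yukislop ~ yuheslop — Fepanan i corresponds to Tokul e after a consonant, before a consonant other than r, m, n, p, b, f, v.
Applying these to Fepanan 'wokig':
  wokig → wohig   (k→h between vowels (before a front vowel))
  wohig → woheg   (i→e after a consonant, before a consonant other than r, m, n, p, b, f, v)
So the Tokul cognate is 'woheg'.

woheg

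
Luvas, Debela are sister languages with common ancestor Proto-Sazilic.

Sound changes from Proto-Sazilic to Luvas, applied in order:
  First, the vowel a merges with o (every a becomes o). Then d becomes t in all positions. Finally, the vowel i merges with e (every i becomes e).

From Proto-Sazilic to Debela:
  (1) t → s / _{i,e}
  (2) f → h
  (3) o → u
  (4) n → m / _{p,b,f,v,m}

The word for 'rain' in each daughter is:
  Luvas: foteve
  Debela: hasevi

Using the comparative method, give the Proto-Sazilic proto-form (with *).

*fatevi

Position 1: Luvas has f, Debela has h. Luvas preserves f here (none of its changes turn any other segment into f), so the proto-segment is *f.
Position 2: Luvas has o, Debela has a. Debela preserves a here (none of its changes turn any other segment into a), so the proto-segment is *a.
Continuing position by position gives *fatevi; check it forward:
Luvas: *fatevi
  fatevi → fotevi   [vowel merger]
  fotevi (rule 2 does not apply)
  fotevi → foteve   [vowel merger]
  giving Luvas foteve.
Debela: *fatevi > fasevi > hasevi  (by palatalisation, unconditioned shift)
No other proto-form is consistent with every reflex, so the reconstruction is *fatevi.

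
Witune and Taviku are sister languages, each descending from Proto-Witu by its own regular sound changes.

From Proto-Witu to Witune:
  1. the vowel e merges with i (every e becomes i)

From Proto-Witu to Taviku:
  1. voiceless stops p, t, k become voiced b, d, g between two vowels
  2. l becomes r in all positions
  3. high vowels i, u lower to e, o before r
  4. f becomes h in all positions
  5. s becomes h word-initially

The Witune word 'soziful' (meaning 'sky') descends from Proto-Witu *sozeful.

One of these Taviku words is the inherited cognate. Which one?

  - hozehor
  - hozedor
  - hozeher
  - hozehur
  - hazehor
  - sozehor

Taviku: *sozeful
  sozeful (rule 1 does not apply)
  sozeful → sozefur   [unconditioned shift]
  sozefur → sozefor   [pre-rhotic lowering]
  sozefor → sozehor   [unconditioned shift]
  sozehor → hozehor   [debuccalisation]
  giving Taviku hozehor.
The other candidates each miss or misapply at least one Taviku change.

hozehor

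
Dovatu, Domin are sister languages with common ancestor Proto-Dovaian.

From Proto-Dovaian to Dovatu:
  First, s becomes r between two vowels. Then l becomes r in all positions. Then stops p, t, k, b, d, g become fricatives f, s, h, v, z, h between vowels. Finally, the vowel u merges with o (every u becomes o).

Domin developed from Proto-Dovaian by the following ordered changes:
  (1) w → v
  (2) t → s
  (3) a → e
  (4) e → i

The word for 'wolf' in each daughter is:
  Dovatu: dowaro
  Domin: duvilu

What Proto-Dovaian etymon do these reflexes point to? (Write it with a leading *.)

Position 2: Dovatu has o, Domin has u. Domin preserves u here (none of its changes turn any other segment into u), so the proto-segment is *u.
Position 6: Dovatu has o, Domin has u. Domin preserves u here (none of its changes turn any other segment into u), so the proto-segment is *u.
Verify the candidate proto-form against each daughter:
Dovatu: *duwalu > duwaru > dowaro  (by unconditioned shift, vowel merger)
Domin: start from *duwalu.
  rule 1 (unconditioned shift): duwalu → duvalu
  rule 2: no change — duvalu
  rule 3 (vowel merger): duvalu → duvelu
  rule 4 (vowel merger): duvelu → duvilu
  ⇒ Domin duvilu
*duwalu is the unique common source.

*duwalu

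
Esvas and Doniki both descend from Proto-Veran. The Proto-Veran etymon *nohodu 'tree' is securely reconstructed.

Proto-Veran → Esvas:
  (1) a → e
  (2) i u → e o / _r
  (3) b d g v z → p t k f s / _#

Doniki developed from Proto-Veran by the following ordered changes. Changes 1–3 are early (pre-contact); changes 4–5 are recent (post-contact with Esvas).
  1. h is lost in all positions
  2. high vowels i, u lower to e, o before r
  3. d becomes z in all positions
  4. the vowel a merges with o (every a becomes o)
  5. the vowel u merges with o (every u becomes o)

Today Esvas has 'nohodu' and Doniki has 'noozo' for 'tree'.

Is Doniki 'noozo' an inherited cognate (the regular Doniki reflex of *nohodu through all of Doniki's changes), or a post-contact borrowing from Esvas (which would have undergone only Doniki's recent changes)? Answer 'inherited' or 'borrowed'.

If inherited, *nohodu would pass through all of Doniki's changes:
Doniki: *nohodu > noodu > noozu > noozo  (by h-loss, unconditioned shift, vowel merger)
If borrowed from Esvas 'nohodu' after the early changes, it would undergo only the recent ones:
  rule 4 (vowel merger): no change (nohodu)
  rule 5 (vowel merger): nohodu → nohodo
  ⇒ as a loan: nohodo
Doniki 'noozo' matches the inherited outcome exactly, so it is an inherited cognate, not a loan.

inherited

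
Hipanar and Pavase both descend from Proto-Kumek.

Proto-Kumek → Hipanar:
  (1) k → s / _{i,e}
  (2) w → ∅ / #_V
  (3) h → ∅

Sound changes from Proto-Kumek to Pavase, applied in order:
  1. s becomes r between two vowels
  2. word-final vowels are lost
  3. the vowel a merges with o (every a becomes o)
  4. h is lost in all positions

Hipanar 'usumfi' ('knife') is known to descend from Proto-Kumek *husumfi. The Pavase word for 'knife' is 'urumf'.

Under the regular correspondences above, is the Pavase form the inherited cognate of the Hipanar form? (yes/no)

yes

Derive the expected Pavase reflex of *husumfi:
Pavase: start from *husumfi.
  rule 1 (rhotacism): husumfi → hurumfi
  rule 2 (apocope): hurumfi → hurumf
  rule 3: no change — hurumf
  rule 4 (h-loss): hurumf → urumf
  ⇒ Pavase urumf
Pavase 'urumf' matches the regular reflex exactly, so the pair is cognate.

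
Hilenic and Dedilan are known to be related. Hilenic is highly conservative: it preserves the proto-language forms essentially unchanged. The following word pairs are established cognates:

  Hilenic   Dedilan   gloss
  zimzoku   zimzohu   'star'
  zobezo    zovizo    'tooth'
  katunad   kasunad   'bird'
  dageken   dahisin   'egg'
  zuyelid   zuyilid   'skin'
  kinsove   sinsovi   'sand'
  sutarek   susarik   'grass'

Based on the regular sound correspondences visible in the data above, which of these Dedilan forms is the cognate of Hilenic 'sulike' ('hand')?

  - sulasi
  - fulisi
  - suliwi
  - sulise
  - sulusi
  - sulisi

sulisi

dageken ~ dahisin — Hilenic k corresponds to Dedilan s between vowels (before a front vowel).
kinsove ~ sinsovi — Hilenic e corresponds to Dedilan i word-finally.
Applying these to Hilenic 'sulike':
  sulike → sulise   (k→s between vowels (before a front vowel))
  sulise → sulisi   (e→i word-finally)
So the Dedilan cognate is 'sulisi'.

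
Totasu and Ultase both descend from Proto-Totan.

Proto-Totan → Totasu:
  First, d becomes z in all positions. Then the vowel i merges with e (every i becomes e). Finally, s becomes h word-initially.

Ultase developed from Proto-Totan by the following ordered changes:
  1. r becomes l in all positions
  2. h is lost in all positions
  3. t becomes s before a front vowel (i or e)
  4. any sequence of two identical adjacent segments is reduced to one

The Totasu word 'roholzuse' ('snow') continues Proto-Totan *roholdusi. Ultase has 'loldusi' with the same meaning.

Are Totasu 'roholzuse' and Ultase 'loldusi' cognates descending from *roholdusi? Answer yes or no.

Derive the expected Ultase reflex of *roholdusi:
Ultase: *roholdusi > loholdusi > looldusi > loldusi  (by unconditioned shift, h-loss, degemination)
Ultase 'loldusi' matches the regular reflex exactly, so the pair is cognate.

yes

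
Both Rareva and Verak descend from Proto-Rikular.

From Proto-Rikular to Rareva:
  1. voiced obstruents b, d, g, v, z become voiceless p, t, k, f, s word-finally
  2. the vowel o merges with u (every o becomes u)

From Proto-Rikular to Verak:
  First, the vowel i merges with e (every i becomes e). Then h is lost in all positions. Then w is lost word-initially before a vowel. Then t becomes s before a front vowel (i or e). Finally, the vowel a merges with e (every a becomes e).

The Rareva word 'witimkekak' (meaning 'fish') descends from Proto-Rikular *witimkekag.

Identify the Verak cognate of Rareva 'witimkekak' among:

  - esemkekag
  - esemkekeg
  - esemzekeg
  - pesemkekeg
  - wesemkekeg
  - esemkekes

esemkekeg

Verak: *witimkekag
  witimkekag → wetemkekag   [vowel merger]
  wetemkekag (rule 2 does not apply)
  wetemkekag → etemkekag   [glide loss]
  etemkekag → esemkekag   [palatalisation]
  esemkekag → esemkekeg   [vowel merger]
  giving Verak esemkekeg.
The other candidates each miss or misapply at least one Verak change.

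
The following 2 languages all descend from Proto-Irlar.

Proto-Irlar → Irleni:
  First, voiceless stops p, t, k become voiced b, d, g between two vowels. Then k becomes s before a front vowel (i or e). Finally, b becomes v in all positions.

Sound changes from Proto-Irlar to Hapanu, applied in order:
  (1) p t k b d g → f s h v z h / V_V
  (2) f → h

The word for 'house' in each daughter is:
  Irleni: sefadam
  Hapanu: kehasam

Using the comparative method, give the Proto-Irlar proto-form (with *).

*kefatam

Position 3: Irleni has f, Hapanu has h. Irleni preserves f here (none of its changes turn any other segment into f), so the proto-segment is *f.
Position 1: Irleni has s, Hapanu has k. Hapanu preserves k here (none of its changes turn any other segment into k), so the proto-segment is *k.
This points to *kefatam. Verify forward in each daughter:
Irleni: *kefatam
  kefatam → kefadam   [intervocalic voicing]
  kefadam → sefadam   [palatalisation]
  sefadam (rule 3 does not apply)
  giving Irleni sefadam.
Hapanu: *kefatam > kefasam > kehasam  (by intervocalic lenition, unconditioned shift)
Only *kefatam yields all of Irleni sefadam, Hapanu kehasam.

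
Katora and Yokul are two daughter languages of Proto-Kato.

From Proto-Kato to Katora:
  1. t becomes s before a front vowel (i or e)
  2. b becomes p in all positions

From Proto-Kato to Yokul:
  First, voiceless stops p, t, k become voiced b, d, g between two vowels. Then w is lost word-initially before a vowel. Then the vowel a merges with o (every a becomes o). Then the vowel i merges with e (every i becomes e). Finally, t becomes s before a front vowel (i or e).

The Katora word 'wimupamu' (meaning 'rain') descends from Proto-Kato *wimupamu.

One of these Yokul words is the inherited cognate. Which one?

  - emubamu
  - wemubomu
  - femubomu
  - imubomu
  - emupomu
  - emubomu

emubomu

Yokul: start from *wimupamu.
  rule 1 (intervocalic voicing): wimupamu → wimubamu
  rule 2 (glide loss): wimubamu → imubamu
  rule 3 (vowel merger): imubamu → imubomu
  rule 4 (vowel merger): imubomu → emubomu
  rule 5: no change — emubomu
  ⇒ Yokul emubomu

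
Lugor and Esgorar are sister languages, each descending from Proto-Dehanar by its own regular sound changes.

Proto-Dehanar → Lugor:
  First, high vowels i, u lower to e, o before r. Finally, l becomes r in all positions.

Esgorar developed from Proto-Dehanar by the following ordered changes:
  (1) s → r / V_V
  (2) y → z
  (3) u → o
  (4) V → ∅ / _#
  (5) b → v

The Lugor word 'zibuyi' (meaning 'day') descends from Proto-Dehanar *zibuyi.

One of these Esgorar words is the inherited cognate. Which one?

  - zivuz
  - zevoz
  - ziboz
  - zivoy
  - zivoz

Esgorar: *zibuyi
  zibuyi (rule 1 does not apply)
  zibuyi → zibuzi   [unconditioned shift]
  zibuzi → zibozi   [vowel merger]
  zibozi → ziboz   [apocope]
  ziboz → zivoz   [unconditioned shift]
  giving Esgorar zivoz.
Among the options, 'zivoz' alone shows every Esgorar change applied in order.

zivoz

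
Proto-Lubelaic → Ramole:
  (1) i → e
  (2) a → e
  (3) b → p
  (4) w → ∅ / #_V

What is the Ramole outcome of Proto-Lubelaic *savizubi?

sevezupe

Ramole: start from *savizubi.
  rule 1 (vowel merger): savizubi → savezube
  rule 2 (vowel merger): savezube → sevezube
  rule 3 (unconditioned shift): sevezube → sevezupe
  rule 4: no change — sevezupe
  ⇒ Ramole sevezupe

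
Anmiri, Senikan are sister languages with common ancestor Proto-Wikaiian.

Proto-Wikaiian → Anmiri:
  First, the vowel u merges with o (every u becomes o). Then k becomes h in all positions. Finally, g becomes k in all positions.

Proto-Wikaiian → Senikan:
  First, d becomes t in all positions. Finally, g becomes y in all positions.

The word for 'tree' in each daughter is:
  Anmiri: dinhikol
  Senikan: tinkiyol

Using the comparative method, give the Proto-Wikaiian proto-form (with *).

*dinkigol

Position 4: Anmiri has h, Senikan has k. Senikan preserves k here (none of its changes turn any other segment into k), so the proto-segment is *k.
Position 1: Anmiri has d, Senikan has t. Anmiri preserves d here (none of its changes turn any other segment into d), so the proto-segment is *d.
Continuing position by position gives *dinkigol; check it forward:
Anmiri: *dinkigol > dinhigol > dinhikol  (by unconditioned shift, unconditioned shift)
Senikan: *dinkigol > tinkigol > tinkiyol  (by unconditioned shift, unconditioned shift)
Only *dinkigol yields all of Anmiri dinhikol, Senikan tinkiyol.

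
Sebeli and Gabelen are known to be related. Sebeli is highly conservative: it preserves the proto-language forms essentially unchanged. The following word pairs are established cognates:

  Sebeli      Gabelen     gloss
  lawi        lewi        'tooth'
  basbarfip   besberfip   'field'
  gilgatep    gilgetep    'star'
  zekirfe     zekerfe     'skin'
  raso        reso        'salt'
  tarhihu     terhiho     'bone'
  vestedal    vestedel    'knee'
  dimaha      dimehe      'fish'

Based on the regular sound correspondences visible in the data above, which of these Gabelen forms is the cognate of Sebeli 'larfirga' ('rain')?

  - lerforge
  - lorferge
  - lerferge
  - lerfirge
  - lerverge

lerferge

basbarfip ~ besberfip, tarhihu ~ terhiho — Sebeli a corresponds to Gabelen e after a consonant, before r.
zekirfe ~ zekerfe — Sebeli i corresponds to Gabelen e after a consonant, before r.
dimaha ~ dimehe — Sebeli a corresponds to Gabelen e word-finally.
Applying these to Sebeli 'larfirga':
  larfirga → lerfirga   (a→e after a consonant, before r)
  lerfirga → lerferga   (i→e after a consonant, before r)
  lerferga → lerferge   (a→e word-finally)
So the Gabelen cognate is 'lerferge'.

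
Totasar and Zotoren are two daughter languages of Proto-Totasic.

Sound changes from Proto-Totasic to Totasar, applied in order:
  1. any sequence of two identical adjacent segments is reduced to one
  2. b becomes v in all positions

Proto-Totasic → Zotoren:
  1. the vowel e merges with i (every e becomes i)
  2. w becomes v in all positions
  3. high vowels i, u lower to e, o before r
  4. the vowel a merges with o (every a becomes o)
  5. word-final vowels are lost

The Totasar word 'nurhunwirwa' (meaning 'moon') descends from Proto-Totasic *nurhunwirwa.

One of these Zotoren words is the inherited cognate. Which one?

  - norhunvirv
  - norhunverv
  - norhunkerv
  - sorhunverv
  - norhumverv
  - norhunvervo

norhunverv

Zotoren: *nurhunwirwa
  nurhunwirwa (rule 1 does not apply)
  nurhunwirwa → nurhunvirva   [unconditioned shift]
  nurhunvirva → norhunverva   [pre-rhotic lowering]
  norhunverva → norhunvervo   [vowel merger]
  norhunvervo → norhunverv   [apocope]
  giving Zotoren norhunverv.
The other candidates each miss or misapply at least one Zotoren change.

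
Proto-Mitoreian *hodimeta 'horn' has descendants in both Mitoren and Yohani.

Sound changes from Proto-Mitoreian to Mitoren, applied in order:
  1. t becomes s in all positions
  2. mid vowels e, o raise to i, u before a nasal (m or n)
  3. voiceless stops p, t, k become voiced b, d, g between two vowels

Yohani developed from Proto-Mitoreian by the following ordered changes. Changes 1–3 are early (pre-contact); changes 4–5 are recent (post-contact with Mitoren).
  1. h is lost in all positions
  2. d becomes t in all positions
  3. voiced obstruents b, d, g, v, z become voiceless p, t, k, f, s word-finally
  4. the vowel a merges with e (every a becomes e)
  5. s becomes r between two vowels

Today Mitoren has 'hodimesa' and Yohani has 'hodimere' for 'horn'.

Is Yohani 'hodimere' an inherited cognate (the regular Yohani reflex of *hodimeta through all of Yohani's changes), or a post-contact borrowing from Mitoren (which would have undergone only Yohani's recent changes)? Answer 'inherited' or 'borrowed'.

If inherited, *hodimeta would pass through all of Yohani's changes:
Yohani: *hodimeta
  hodimeta → odimeta   [h-loss]
  odimeta → otimeta   [unconditioned shift]
  otimeta (rule 3 does not apply)
  otimeta → otimete   [vowel merger]
  otimete (rule 5 does not apply)
  giving Yohani otimete.
If borrowed from Mitoren 'hodimesa' after the early changes, it would undergo only the recent ones:
  rule 4 (vowel merger): hodimesa → hodimese
  rule 5 (rhotacism): hodimese → hodimere
  ⇒ as a loan: hodimere
Yohani 'hodimere' matches the loan outcome 'hodimere', not the inherited 'otimete' — it skipped the early Yohani changes, so it was borrowed from Mitoren.

borrowed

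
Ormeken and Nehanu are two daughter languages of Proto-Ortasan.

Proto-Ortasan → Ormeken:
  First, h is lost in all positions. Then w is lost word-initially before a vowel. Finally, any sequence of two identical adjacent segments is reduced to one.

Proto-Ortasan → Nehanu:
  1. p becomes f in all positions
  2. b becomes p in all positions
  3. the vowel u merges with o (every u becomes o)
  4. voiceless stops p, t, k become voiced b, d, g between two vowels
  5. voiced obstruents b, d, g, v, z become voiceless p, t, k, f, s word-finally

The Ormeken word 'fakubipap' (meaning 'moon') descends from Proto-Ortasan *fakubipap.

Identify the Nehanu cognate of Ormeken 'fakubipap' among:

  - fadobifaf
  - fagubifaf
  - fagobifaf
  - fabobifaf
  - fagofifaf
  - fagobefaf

Nehanu: *fakubipap
  fakubipap → fakubifaf   [unconditioned shift]
  fakubifaf → fakupifaf   [unconditioned shift]
  fakupifaf → fakopifaf   [vowel merger]
  fakopifaf → fagobifaf   [intervocalic voicing]
  fagobifaf (rule 5 does not apply)
  giving Nehanu fagobifaf.
Among the options, 'fagobifaf' alone shows every Nehanu change applied in order.

fagobifaf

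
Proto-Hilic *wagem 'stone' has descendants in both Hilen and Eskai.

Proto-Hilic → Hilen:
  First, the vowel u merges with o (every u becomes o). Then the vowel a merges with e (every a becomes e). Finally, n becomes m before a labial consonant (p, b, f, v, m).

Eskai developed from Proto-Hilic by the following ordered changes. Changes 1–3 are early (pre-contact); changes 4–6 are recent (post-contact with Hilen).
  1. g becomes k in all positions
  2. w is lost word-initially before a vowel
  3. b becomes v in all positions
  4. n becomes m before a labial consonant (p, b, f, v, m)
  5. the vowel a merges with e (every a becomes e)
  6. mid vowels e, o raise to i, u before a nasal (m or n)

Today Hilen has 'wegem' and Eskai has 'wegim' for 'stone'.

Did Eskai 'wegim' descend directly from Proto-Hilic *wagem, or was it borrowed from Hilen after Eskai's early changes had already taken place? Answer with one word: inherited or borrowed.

If inherited, *wagem would pass through all of Eskai's changes:
Eskai: *wagem
  wagem → wakem   [unconditioned shift]
  wakem → akem   [glide loss]
  akem (rule 3 does not apply)
  akem (rule 4 does not apply)
  akem → ekem   [vowel merger]
  ekem → ekim   [pre-nasal raising]
  giving Eskai ekim.
If borrowed from Hilen 'wegem' after the early changes, it would undergo only the recent ones:
  rule 4 (nasal place assimilation): no change (wegem)
  rule 5 (vowel merger): no change (wegem)
  rule 6 (pre-nasal raising): wegem → wegim
  ⇒ as a loan: wegim
Eskai 'wegim' matches the loan outcome 'wegim', not the inherited 'ekim' — it skipped the early Eskai changes, so it was borrowed from Hilen.

borrowed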